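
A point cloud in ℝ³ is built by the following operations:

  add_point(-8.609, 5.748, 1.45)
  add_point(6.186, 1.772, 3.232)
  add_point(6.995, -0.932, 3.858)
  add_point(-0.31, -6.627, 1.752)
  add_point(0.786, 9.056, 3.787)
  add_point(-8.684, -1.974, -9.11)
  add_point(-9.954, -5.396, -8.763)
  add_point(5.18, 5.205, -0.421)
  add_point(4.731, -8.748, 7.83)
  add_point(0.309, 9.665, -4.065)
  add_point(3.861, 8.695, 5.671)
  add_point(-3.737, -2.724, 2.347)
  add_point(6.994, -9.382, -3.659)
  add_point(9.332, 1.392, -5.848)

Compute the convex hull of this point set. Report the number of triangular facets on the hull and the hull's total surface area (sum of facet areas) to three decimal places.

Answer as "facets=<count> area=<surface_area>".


Hull vertices (11/14): indices [0, 2, 4, 5, 6, 8, 9, 10, 11, 12, 13].

Triangle areas on the boundary:
  f1: (p5, p13, p6) → 29.7997
  f2: (p5, p9, p13) → 95.4204
  f3: (p5, p0, p6) → 21.0858
  f4: (p5, p0, p9) → 71.9314
  f5: (p12, p13, p6) → 101.7064
  f6: (p12, p8, p6) → 106.0102
  f7: (p11, p8, p6) → 58.8710
  f8: (p11, p0, p6) → 63.2227
  f9: (p11, p0, p8) → 31.0142
  f10: (p2, p12, p13) → 51.4688
  f11: (p2, p12, p8) → 47.9003
  f12: (p10, p0, p8) → 117.6576
  f13: (p10, p2, p8) → 35.2106
  f14: (p10, p2, p13) → 52.6986
  f15: (p10, p9, p13) → 63.3740
  f16: (p4, p0, p9) → 38.9956
  f17: (p4, p10, p9) → 11.6847
  f18: (p4, p10, p0) → 9.2815
Σ area = 1007.333

Euler: V−E+F = 11−27+18 = 2.

facets=18 area=1007.333


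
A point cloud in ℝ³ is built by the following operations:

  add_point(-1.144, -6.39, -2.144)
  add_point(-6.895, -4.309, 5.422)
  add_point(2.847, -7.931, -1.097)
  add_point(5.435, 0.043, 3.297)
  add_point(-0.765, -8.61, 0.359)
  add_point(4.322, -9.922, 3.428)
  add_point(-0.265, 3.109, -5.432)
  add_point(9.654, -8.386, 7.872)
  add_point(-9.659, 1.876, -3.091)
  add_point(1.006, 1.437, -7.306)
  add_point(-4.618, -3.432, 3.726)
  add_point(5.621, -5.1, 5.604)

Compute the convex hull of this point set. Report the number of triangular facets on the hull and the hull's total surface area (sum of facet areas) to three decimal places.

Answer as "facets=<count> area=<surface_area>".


facets=16 area=550.378

Extreme-point indices: [0, 1, 2, 3, 4, 5, 6, 7, 8, 9] — 10 of 12 on the boundary.

Area of each hull facet:
  f1: (p3, p6, p8) → 50.9586
  f2: (p1, p3, p8) → 71.8537
  f3: (p1, p3, p7) → 69.3414
  f4: (p1, p4, p8) → 49.1715
  f5: (p1, p5, p7) → 39.8765
  f6: (p1, p4, p5) → 25.3551
  f7: (p9, p6, p8) → 11.7382
  f8: (p9, p3, p7) → 46.0331
  f9: (p9, p3, p6) → 15.1632
  f10: (p2, p4, p5) → 10.1132
  f11: (p2, p5, p7) → 13.4565
  f12: (p2, p9, p7) → 52.9535
  f13: (p0, p2, p4) → 6.3808
  f14: (p0, p2, p9) → 20.7126
  f15: (p0, p4, p8) → 16.0723
  f16: (p0, p9, p8) → 51.1974
Σ area = 550.378

Euler: V−E+F = 10−24+16 = 2.


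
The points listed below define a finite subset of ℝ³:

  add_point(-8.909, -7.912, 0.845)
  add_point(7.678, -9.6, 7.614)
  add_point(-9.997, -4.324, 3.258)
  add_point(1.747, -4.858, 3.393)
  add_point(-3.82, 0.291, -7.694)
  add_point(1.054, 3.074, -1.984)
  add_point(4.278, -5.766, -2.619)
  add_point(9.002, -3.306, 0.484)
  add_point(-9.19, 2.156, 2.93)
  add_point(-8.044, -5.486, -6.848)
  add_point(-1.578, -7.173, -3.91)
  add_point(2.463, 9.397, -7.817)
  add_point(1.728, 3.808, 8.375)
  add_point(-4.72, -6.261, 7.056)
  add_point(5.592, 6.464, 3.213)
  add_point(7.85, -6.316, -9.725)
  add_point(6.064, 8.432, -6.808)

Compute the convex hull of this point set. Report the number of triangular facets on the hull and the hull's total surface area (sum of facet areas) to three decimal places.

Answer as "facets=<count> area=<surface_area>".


facets=24 area=1151.088

Points on the hull: [0, 1, 2, 4, 7, 8, 9, 10, 11, 12, 13, 14, 15, 16] (14 of 17).

Per-facet area ½‖(b−a)×(c−a)‖:
  f1: (p8, p12, p11) → 99.4110
  f2: (p14, p12, p11) → 31.7820
  f3: (p1, p14, p7) → 47.8338
  f4: (p1, p14, p12) → 51.0316
  f5: (p1, p15, p7) → 44.2443
  f6: (p1, p0, p15) → 146.9986
  f7: (p9, p0, p2) → 17.2611
  f8: (p9, p8, p2) → 33.8373
  f9: (p16, p14, p7) → 54.4872
  f10: (p16, p14, p11) → 19.0572
  f11: (p16, p15, p7) → 72.5753
  f12: (p16, p15, p11) → 27.8608
  f13: (p13, p1, p12) → 73.6308
  f14: (p13, p8, p2) → 21.6592
  f15: (p13, p8, p12) → 57.1342
  f16: (p13, p0, p2) → 15.0209
  f17: (p13, p1, p0) → 42.5190
  f18: (p4, p15, p11) → 74.7322
  f19: (p4, p9, p15) → 48.4477
  f20: (p4, p8, p11) → 66.0413
  f21: (p4, p9, p8) → 42.1396
  f22: (p10, p0, p15) → 1.1576
  f23: (p10, p9, p15) → 34.5583
  f24: (p10, p9, p0) → 27.6670
Σ area = 1151.088

Euler: V−E+F = 14−36+24 = 2.


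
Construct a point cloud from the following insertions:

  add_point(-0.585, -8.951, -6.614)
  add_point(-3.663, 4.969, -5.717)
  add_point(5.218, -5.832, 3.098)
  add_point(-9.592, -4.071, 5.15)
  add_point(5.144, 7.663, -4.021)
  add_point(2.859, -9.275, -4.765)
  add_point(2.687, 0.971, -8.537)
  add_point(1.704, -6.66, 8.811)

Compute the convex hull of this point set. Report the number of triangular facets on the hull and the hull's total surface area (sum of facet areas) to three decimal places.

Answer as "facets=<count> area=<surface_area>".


8 of the 8 inputs are extreme points: [0, 1, 2, 3, 4, 5, 6, 7].

Triangle areas on the boundary:
  f1: (p5, p4, p2) → 67.7397
  f2: (p1, p4, p3) → 65.6233
  f3: (p7, p4, p3) → 116.5412
  f4: (p7, p4, p2) → 44.6417
  f5: (p7, p5, p2) → 24.8906
  f6: (p6, p5, p4) → 38.3382
  f7: (p6, p1, p4) → 31.6445
  f8: (p0, p6, p5) → 20.7120
  f9: (p0, p6, p1) → 42.0423
  f10: (p0, p1, p3) → 97.9428
  f11: (p0, p7, p3) → 87.8300
  f12: (p0, p7, p5) → 25.2494
Σ area = 663.196

Check V−E+F: 8 − 18 + 12 = 2.

facets=12 area=663.196


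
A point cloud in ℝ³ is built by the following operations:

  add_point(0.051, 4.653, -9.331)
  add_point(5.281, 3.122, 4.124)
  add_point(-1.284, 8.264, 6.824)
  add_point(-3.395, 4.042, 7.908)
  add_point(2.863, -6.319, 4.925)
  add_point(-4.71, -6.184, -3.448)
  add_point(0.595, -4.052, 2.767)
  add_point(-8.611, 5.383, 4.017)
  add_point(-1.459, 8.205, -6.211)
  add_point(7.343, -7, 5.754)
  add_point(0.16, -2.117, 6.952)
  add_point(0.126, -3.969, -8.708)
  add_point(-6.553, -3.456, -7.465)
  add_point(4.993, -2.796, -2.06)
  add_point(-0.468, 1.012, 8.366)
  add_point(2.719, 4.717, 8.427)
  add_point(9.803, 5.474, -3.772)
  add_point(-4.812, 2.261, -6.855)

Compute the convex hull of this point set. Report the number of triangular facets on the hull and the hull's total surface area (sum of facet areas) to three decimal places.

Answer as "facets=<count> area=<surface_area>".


Hull vertices (15/18): indices [0, 2, 3, 4, 5, 7, 8, 9, 10, 11, 12, 14, 15, 16, 17].

Triangle areas on the boundary:
  f1: (p15, p9, p16) → 86.4584
  f2: (p8, p0, p16) → 27.7921
  f3: (p5, p12, p7) → 36.8990
  f4: (p11, p9, p16) → 104.0990
  f5: (p11, p0, p16) → 48.6278
  f6: (p11, p12, p0) → 29.3754
  f7: (p11, p5, p9) → 56.6574
  f8: (p11, p5, p12) → 17.1474
  f9: (p14, p15, p9) → 27.9701
  f10: (p2, p15, p16) → 39.3198
  f11: (p2, p8, p16) → 75.3392
  f12: (p2, p8, p7) → 51.0538
  f13: (p17, p12, p0) → 14.6244
  f14: (p17, p8, p0) → 14.4156
  f15: (p17, p12, p7) → 34.7091
  f16: (p17, p8, p7) → 40.3913
  f17: (p4, p5, p9) → 16.0271
  f18: (p3, p14, p15) → 10.3136
  f19: (p3, p2, p15) → 12.8742
  f20: (p3, p2, p7) → 16.0796
  f21: (p10, p14, p9) → 10.8986
  f22: (p10, p4, p9) → 10.4917
  f23: (p10, p3, p7) → 20.8567
  f24: (p10, p3, p14) → 5.1217
  f25: (p10, p5, p7) → 69.3152
  f26: (p10, p4, p5) → 30.3703
Σ area = 907.229

Check V−E+F: 15 − 39 + 26 = 2.

facets=26 area=907.229


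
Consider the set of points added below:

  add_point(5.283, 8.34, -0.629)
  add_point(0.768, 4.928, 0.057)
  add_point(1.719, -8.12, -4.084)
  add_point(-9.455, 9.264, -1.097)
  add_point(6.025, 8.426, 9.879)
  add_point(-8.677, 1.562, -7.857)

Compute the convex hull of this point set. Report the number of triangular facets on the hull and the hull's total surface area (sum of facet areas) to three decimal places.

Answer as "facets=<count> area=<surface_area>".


Points on the hull: [0, 2, 3, 4, 5] (5 of 6).

Area of each hull facet:
  f1: (p2, p4, p3) → 182.5896
  f2: (p5, p2, p3) → 69.9176
  f3: (p0, p4, p3) → 77.4196
  f4: (p0, p5, p3) → 75.5280
  f5: (p0, p2, p4) → 88.2778
  f6: (p0, p5, p2) → 113.9268
Σ area = 607.659

Euler characteristic 5−9+6 = 2 ✓

facets=6 area=607.659


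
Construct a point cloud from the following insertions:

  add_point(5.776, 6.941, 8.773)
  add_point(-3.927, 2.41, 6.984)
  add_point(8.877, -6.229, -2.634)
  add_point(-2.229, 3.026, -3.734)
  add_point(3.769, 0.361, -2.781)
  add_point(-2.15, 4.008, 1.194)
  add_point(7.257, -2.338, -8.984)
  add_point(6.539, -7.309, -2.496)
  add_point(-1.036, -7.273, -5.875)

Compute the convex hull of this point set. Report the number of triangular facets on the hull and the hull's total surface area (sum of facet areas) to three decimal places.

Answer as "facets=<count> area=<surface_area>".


Hull vertices (8/9): indices [0, 1, 2, 3, 5, 6, 7, 8].

Area of each hull facet:
  f1: (p6, p0, p2) → 66.9525
  f2: (p7, p0, p1) → 90.8238
  f3: (p7, p0, p2) → 22.6608
  f4: (p7, p8, p1) → 66.9933
  f5: (p7, p6, p2) → 9.8070
  f6: (p7, p8, p6) → 32.9923
  f7: (p5, p0, p1) → 33.2623
  f8: (p3, p8, p6) → 50.8576
  f9: (p3, p6, p0) → 92.7250
  f10: (p3, p5, p0) → 19.9085
  f11: (p3, p8, p1) → 56.7747
  f12: (p3, p5, p1) → 8.2374
Σ area = 551.995

Euler: V−E+F = 8−18+12 = 2.

facets=12 area=551.995


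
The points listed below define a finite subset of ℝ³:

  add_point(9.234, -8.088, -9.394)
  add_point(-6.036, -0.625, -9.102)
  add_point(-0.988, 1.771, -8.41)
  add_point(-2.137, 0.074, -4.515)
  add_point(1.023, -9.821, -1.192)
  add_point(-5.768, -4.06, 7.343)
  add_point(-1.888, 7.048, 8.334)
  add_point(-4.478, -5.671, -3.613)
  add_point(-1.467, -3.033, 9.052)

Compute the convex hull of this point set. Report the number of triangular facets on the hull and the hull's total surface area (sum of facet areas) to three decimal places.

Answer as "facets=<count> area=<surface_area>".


facets=12 area=696.148

Extreme-point indices: [0, 1, 2, 4, 5, 6, 7, 8] — 8 of 9 on the boundary.

Facet areas (half cross-product norm):
  f1: (p8, p6, p0) → 108.8157
  f2: (p4, p8, p0) → 57.1278
  f3: (p2, p0, p1) → 37.6812
  f4: (p2, p6, p1) → 48.4997
  f5: (p2, p6, p0) → 118.9404
  f6: (p7, p0, p1) → 57.4090
  f7: (p7, p4, p0) → 41.8840
  f8: (p5, p4, p8) → 28.9124
  f9: (p5, p7, p4) → 40.2120
  f10: (p5, p7, p1) → 34.3201
  f11: (p5, p6, p1) → 98.6500
  f12: (p5, p8, p6) → 23.6960
Σ area = 696.148

Euler characteristic 8−18+12 = 2 ✓


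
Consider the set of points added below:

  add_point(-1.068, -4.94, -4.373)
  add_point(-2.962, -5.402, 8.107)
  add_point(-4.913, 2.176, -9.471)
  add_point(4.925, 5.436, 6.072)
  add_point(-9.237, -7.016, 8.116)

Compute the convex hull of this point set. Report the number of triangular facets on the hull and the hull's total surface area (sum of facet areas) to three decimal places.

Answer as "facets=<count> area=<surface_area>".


Points on the hull: [0, 1, 2, 3, 4] (5 of 5).

Area of each hull facet:
  f1: (p2, p3, p4) → 160.9494
  f2: (p0, p2, p4) → 68.0807
  f3: (p0, p2, p3) → 75.9791
  f4: (p1, p3, p4) → 28.4041
  f5: (p1, p0, p4) → 40.4218
  f6: (p1, p0, p3) → 82.5695
Σ area = 456.405

Euler: V−E+F = 5−9+6 = 2.

facets=6 area=456.405


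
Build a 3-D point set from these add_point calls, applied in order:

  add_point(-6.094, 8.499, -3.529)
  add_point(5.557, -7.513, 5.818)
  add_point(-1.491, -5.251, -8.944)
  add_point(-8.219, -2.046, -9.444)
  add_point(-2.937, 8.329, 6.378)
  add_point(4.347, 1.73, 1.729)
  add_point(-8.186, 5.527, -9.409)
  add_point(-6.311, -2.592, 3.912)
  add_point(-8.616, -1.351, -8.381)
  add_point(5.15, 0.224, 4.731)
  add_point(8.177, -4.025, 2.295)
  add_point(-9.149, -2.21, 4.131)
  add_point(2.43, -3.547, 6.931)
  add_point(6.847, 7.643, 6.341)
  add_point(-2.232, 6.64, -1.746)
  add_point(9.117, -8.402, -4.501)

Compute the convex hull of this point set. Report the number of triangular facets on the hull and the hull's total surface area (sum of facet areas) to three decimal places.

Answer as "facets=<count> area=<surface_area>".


Hull vertices (12/16): indices [0, 1, 2, 3, 4, 6, 8, 10, 11, 12, 13, 15].

Per-facet area ½‖(b−a)×(c−a)‖:
  f1: (p2, p3, p11) → 50.8165
  f2: (p6, p0, p11) → 46.5916
  f3: (p6, p2, p3) → 25.6030
  f4: (p6, p2, p15) → 53.5346
  f5: (p6, p13, p15) → 195.4549
  f6: (p6, p13, p0) → 38.3256
  f7: (p1, p2, p11) → 109.1664
  f8: (p1, p2, p15) → 65.2461
  f9: (p4, p0, p11) → 61.4906
  f10: (p4, p13, p0) → 48.6432
  f11: (p8, p3, p11) → 5.2963
  f12: (p8, p6, p11) → 42.6876
  f13: (p8, p6, p3) → 4.2893
  f14: (p10, p13, p15) → 31.0112
  f15: (p10, p1, p15) → 22.1262
  f16: (p10, p1, p13) → 32.8778
  f17: (p12, p1, p13) → 27.3199
  f18: (p12, p4, p13) → 56.3279
  f19: (p12, p1, p11) → 24.3380
  f20: (p12, p4, p11) → 67.3036
Σ area = 1008.450

Check V−E+F: 12 − 30 + 20 = 2.

facets=20 area=1008.450


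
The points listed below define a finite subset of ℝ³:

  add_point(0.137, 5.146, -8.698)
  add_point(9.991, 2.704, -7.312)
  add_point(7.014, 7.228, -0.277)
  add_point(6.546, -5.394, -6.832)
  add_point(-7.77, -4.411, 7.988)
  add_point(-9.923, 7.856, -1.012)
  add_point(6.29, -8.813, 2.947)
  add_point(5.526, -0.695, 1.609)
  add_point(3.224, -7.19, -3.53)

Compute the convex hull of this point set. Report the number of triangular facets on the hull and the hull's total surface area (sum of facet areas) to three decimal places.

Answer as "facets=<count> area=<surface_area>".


facets=12 area=838.576

Extreme-point indices: [0, 1, 2, 3, 4, 5, 6, 8] — 8 of 9 on the boundary.

Area of each hull facet:
  f1: (p2, p6, p1) → 68.6725
  f2: (p2, p0, p5) → 71.6576
  f3: (p2, p0, p1) → 42.8271
  f4: (p8, p0, p5) → 87.9904
  f5: (p4, p2, p5) → 127.8417
  f6: (p4, p2, p6) → 125.5857
  f7: (p4, p8, p5) → 122.0443
  f8: (p4, p8, p6) → 56.5250
  f9: (p3, p0, p1) → 44.6443
  f10: (p3, p8, p0) → 31.2345
  f11: (p3, p6, p1) → 42.5286
  f12: (p3, p8, p6) → 17.0239
Σ area = 838.576

Euler: V−E+F = 8−18+12 = 2.


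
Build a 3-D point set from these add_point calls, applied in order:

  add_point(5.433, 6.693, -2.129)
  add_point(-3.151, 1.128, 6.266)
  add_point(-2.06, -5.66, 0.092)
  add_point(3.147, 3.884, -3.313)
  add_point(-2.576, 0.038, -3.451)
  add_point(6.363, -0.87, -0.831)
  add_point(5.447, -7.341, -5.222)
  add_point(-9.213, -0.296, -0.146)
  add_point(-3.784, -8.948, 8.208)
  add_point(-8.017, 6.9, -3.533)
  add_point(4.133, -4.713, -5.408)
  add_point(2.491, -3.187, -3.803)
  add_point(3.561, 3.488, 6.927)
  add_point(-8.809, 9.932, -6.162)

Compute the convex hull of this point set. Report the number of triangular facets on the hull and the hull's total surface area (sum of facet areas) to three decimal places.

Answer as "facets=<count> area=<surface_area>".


10 of the 14 inputs are extreme points: [0, 1, 2, 5, 6, 7, 8, 10, 12, 13].

Facet areas (half cross-product norm):
  f1: (p6, p13, p7) → 99.5711
  f2: (p6, p8, p5) → 61.2675
  f3: (p1, p13, p7) → 51.9541
  f4: (p1, p8, p7) → 45.8565
  f5: (p10, p6, p13) → 7.4272
  f6: (p2, p8, p7) → 39.7473
  f7: (p2, p6, p7) → 28.3593
  f8: (p2, p6, p8) → 33.1985
  f9: (p0, p10, p13) → 90.4136
  f10: (p0, p6, p5) → 21.8360
  f11: (p0, p10, p6) → 10.8462
  f12: (p12, p1, p13) → 56.6397
  f13: (p12, p0, p13) → 73.4543
  f14: (p12, p0, p5) → 33.7265
  f15: (p12, p8, p5) → 66.5900
  f16: (p12, p1, p8) → 34.2104
Σ area = 755.098

Euler characteristic 10−24+16 = 2 ✓

facets=16 area=755.098


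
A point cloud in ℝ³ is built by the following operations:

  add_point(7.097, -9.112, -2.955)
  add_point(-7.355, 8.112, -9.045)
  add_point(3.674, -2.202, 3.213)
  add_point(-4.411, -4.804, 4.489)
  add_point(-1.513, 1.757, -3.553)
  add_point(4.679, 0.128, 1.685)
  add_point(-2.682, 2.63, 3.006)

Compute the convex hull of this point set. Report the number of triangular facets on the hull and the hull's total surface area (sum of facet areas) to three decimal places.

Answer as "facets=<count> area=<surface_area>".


facets=8 area=424.962

Extreme-point indices: [0, 1, 2, 3, 5, 6] — 6 of 7 on the boundary.

Triangle areas on the boundary:
  f1: (p3, p0, p1) → 135.9259
  f2: (p2, p3, p0) → 41.4858
  f3: (p6, p3, p1) → 48.3773
  f4: (p6, p2, p3) → 28.3695
  f5: (p5, p0, p1) → 91.7605
  f6: (p5, p2, p0) → 14.5349
  f7: (p5, p6, p1) → 52.9670
  f8: (p5, p6, p2) → 11.5409
Σ area = 424.962

Euler: V−E+F = 6−12+8 = 2.


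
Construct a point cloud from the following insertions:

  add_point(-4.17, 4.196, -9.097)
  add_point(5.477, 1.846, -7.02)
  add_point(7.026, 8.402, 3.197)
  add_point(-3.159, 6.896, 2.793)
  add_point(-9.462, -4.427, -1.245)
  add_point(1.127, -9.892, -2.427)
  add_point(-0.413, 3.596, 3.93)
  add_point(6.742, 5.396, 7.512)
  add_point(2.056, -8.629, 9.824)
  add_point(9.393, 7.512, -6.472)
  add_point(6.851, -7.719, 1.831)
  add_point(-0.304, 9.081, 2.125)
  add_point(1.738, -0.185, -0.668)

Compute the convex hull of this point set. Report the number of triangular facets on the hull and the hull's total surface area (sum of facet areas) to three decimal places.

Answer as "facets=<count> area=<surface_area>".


facets=18 area=986.378

Extreme-point indices: [0, 1, 2, 3, 4, 5, 7, 8, 9, 10, 11] — 11 of 13 on the boundary.

Triangle areas on the boundary:
  f1: (p8, p5, p4) → 73.7228
  f2: (p0, p5, p4) → 76.1367
  f3: (p0, p11, p9) → 76.8603
  f4: (p10, p8, p5) → 34.8453
  f5: (p3, p8, p4) → 106.5475
  f6: (p3, p0, p4) → 71.3456
  f7: (p3, p0, p11) → 22.3651
  f8: (p7, p10, p9) → 99.4957
  f9: (p7, p10, p8) → 64.7342
  f10: (p7, p3, p8) → 82.5269
  f11: (p7, p3, p11) → 17.0424
  f12: (p1, p0, p9) → 32.6228
  f13: (p1, p0, p5) → 67.5874
  f14: (p1, p10, p9) → 39.5750
  f15: (p1, p10, p5) → 47.2676
  f16: (p2, p11, p9) → 36.9794
  f17: (p2, p7, p9) → 17.2686
  f18: (p2, p7, p11) → 19.4542
Σ area = 986.378

Euler characteristic 11−27+18 = 2 ✓


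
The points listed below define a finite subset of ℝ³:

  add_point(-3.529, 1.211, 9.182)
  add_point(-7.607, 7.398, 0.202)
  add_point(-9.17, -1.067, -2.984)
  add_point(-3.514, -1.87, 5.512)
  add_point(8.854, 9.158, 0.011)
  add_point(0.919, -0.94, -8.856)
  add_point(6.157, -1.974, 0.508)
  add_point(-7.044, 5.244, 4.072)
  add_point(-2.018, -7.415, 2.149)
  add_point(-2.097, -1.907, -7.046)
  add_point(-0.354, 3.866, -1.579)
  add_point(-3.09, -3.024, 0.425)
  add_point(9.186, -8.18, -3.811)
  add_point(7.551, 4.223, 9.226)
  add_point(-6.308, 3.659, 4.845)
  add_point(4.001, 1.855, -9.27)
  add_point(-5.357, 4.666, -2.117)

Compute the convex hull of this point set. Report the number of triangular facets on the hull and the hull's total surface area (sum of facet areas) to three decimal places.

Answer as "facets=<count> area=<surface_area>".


facets=20 area=944.596

Points on the hull: [0, 1, 2, 4, 5, 7, 8, 9, 12, 13, 14, 15] (12 of 17).

Triangle areas on the boundary:
  f1: (p13, p4, p12) → 90.1386
  f2: (p15, p4, p12) → 80.0796
  f3: (p8, p13, p12) → 102.0267
  f4: (p1, p13, p4) → 85.7307
  f5: (p1, p15, p4) → 95.4063
  f6: (p5, p15, p12) → 25.2298
  f7: (p5, p1, p2) → 53.5688
  f8: (p5, p1, p15) → 31.1263
  f9: (p0, p8, p13) → 64.3060
  f10: (p0, p8, p2) → 59.1445
  f11: (p9, p5, p2) → 5.4278
  f12: (p9, p5, p12) → 21.6117
  f13: (p9, p8, p2) → 40.8961
  f14: (p9, p8, p12) → 63.4436
  f15: (p7, p1, p13) → 31.1230
  f16: (p7, p0, p13) → 40.2668
  f17: (p7, p1, p2) → 20.3357
  f18: (p14, p0, p2) → 22.7267
  f19: (p14, p7, p2) → 9.1492
  f20: (p14, p7, p0) → 2.8585
Σ area = 944.596

Check V−E+F: 12 − 30 + 20 = 2.


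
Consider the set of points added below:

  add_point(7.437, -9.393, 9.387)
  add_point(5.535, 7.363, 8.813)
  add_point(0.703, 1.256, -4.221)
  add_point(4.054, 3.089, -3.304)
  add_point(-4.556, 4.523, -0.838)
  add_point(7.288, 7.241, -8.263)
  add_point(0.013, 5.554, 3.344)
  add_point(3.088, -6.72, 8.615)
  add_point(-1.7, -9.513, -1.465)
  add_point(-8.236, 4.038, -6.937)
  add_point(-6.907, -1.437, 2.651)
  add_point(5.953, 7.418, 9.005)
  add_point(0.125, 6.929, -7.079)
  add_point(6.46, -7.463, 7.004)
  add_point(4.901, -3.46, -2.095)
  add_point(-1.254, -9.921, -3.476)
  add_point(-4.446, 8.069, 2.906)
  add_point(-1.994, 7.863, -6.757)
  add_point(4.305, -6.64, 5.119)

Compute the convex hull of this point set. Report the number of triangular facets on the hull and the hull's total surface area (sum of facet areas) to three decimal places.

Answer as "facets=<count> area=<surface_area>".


facets=20 area=1021.651

Hull vertices (12/19): indices [0, 1, 5, 7, 8, 9, 10, 11, 14, 15, 16, 17].

Per-facet area ½‖(b−a)×(c−a)‖:
  f1: (p11, p5, p0) → 146.1882
  f2: (p15, p5, p9) → 123.6664
  f3: (p17, p5, p9) → 20.6504
  f4: (p17, p16, p9) → 35.9466
  f5: (p17, p11, p5) → 79.3097
  f6: (p17, p11, p16) → 57.8440
  f7: (p1, p11, p16) → 0.5545
  f8: (p14, p5, p0) → 52.4456
  f9: (p14, p15, p0) → 59.3647
  f10: (p14, p15, p5) → 42.5183
  f11: (p8, p15, p0) → 11.9451
  f12: (p10, p1, p16) → 56.2404
  f13: (p10, p16, p9) → 49.4623
  f14: (p10, p15, p9) → 66.0938
  f15: (p10, p8, p15) → 8.4970
  f16: (p7, p8, p0) → 27.7507
  f17: (p7, p10, p8) → 56.8568
  f18: (p7, p10, p1) → 88.0485
  f19: (p7, p11, p0) → 35.0862
  f20: (p7, p1, p11) → 3.1816
Σ area = 1021.651

Check V−E+F: 12 − 30 + 20 = 2.


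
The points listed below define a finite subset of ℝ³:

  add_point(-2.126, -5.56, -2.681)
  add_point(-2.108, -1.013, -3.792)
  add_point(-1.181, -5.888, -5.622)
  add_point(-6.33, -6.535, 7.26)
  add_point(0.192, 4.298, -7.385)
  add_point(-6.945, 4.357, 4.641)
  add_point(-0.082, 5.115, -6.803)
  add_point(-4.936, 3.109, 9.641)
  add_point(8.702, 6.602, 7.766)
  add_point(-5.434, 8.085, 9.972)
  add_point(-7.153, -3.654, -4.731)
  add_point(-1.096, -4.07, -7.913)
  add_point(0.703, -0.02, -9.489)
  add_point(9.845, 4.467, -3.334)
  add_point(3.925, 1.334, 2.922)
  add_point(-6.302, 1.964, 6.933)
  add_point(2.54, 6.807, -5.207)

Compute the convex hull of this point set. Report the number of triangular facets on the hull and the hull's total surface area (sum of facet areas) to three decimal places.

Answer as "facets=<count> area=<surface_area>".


Hull vertices (13/17): indices [2, 3, 4, 5, 6, 7, 8, 9, 10, 11, 12, 13, 16].

Per-facet area ½‖(b−a)×(c−a)‖:
  f1: (p2, p3, p10) → 39.7852
  f2: (p2, p8, p13) → 85.1318
  f3: (p2, p8, p3) → 132.8697
  f4: (p7, p3, p9) → 7.3390
  f5: (p7, p8, p9) → 35.2393
  f6: (p7, p8, p3) → 67.0253
  f7: (p5, p6, p10) → 65.5977
  f8: (p5, p6, p9) → 37.6878
  f9: (p5, p3, p10) → 61.6905
  f10: (p5, p3, p9) → 35.1881
  f11: (p16, p8, p13) → 44.6989
  f12: (p16, p8, p9) → 99.0299
  f13: (p16, p6, p9) → 30.0069
  f14: (p11, p2, p10) → 9.3883
  f15: (p11, p2, p13) → 21.1702
  f16: (p12, p11, p13) → 25.0574
  f17: (p12, p16, p13) → 32.5175
  f18: (p12, p11, p10) → 14.4659
  f19: (p4, p16, p6) → 1.6391
  f20: (p4, p12, p16) → 6.7841
  f21: (p4, p6, p10) → 5.6054
  f22: (p4, p12, p10) → 23.8413
Σ area = 881.759

Check V−E+F: 13 − 33 + 22 = 2.

facets=22 area=881.759


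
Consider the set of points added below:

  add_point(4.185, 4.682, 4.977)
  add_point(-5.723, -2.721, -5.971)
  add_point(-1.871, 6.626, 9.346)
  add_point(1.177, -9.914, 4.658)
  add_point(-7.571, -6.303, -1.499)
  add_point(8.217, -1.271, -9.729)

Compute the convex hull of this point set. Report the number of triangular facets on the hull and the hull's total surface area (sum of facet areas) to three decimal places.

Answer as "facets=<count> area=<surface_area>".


facets=8 area=626.902

Extreme-point indices: [0, 1, 2, 3, 4, 5] — 6 of 6 on the boundary.

Area of each hull facet:
  f1: (p3, p5, p4) → 98.5372
  f2: (p3, p2, p4) → 94.2739
  f3: (p1, p5, p4) → 36.5724
  f4: (p1, p2, p4) → 53.4542
  f5: (p1, p2, p5) → 133.0620
  f6: (p0, p2, p5) → 38.4280
  f7: (p0, p3, p5) → 115.3543
  f8: (p0, p3, p2) → 57.2199
Σ area = 626.902

Check V−E+F: 6 − 12 + 8 = 2.


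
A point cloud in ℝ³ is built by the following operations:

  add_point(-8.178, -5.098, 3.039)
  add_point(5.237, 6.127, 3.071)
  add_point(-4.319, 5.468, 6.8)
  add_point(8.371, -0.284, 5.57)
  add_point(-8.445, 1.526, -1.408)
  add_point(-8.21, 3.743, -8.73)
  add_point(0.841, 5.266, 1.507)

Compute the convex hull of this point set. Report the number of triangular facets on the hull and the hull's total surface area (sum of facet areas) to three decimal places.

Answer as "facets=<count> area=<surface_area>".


Points on the hull: [0, 1, 2, 3, 4, 5] (6 of 7).

Area of each hull facet:
  f1: (p2, p0, p4) → 39.4849
  f2: (p2, p0, p3) → 82.5399
  f3: (p1, p2, p3) → 37.9837
  f4: (p5, p0, p4) → 19.4089
  f5: (p5, p0, p3) → 128.0622
  f6: (p5, p1, p3) → 62.1454
  f7: (p5, p2, p4) → 28.7890
  f8: (p5, p1, p2) → 82.1775
Σ area = 480.592

Euler: V−E+F = 6−12+8 = 2.

facets=8 area=480.592


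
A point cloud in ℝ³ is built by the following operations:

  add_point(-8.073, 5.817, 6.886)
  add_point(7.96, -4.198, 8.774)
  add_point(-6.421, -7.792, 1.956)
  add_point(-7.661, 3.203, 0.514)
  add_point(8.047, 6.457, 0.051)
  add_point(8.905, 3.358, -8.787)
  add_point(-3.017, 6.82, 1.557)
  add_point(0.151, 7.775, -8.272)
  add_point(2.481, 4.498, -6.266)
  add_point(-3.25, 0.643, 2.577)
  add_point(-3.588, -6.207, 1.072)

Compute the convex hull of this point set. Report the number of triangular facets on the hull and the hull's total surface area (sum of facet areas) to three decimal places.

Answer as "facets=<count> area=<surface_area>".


Extreme-point indices: [0, 1, 2, 3, 4, 5, 6, 7, 10] — 9 of 11 on the boundary.

Triangle areas on the boundary:
  f1: (p1, p2, p0) → 115.1605
  f2: (p7, p2, p5) → 96.9232
  f3: (p4, p1, p0) → 115.7684
  f4: (p4, p1, p5) → 60.8758
  f5: (p4, p7, p5) → 44.3401
  f6: (p10, p2, p5) → 9.8719
  f7: (p10, p1, p5) → 122.6320
  f8: (p10, p1, p2) → 18.5769
  f9: (p3, p2, p0) → 37.1639
  f10: (p3, p7, p0) → 36.5459
  f11: (p3, p7, p2) → 65.1467
  f12: (p6, p7, p0) → 16.5995
  f13: (p6, p4, p0) → 26.5306
  f14: (p6, p4, p7) → 52.3774
Σ area = 818.513

Check V−E+F: 9 − 21 + 14 = 2.

facets=14 area=818.513


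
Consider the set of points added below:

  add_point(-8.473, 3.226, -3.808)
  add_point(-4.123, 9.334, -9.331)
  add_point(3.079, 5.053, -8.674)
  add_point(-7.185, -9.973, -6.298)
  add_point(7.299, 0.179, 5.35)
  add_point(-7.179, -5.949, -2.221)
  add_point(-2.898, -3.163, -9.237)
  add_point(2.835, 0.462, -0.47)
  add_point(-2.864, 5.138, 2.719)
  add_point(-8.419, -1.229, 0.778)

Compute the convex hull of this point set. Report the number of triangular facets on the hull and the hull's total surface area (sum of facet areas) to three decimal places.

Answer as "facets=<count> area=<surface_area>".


facets=14 area=657.465

Points on the hull: [0, 1, 2, 3, 4, 5, 6, 8, 9] (9 of 10).

Facet areas (half cross-product norm):
  f1: (p1, p3, p0) → 54.8601
  f2: (p2, p1, p4) → 57.3786
  f3: (p9, p3, p0) → 36.0267
  f4: (p6, p1, p3) → 35.8891
  f5: (p6, p2, p1) → 42.5591
  f6: (p6, p3, p4) → 76.6654
  f7: (p6, p2, p4) → 78.4539
  f8: (p8, p9, p0) → 26.0075
  f9: (p8, p9, p4) → 48.0439
  f10: (p8, p1, p0) → 41.0512
  f11: (p8, p1, p4) → 66.8869
  f12: (p5, p3, p4) → 41.5293
  f13: (p5, p9, p4) → 47.0532
  f14: (p5, p9, p3) → 5.0599
Σ area = 657.465

Check V−E+F: 9 − 21 + 14 = 2.


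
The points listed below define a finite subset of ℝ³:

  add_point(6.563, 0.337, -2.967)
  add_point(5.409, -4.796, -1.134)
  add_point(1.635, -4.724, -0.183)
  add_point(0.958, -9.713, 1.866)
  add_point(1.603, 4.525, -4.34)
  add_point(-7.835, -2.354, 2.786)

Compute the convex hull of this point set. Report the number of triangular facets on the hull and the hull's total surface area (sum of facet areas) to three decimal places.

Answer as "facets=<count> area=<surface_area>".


5 of the 6 inputs are extreme points: [0, 1, 3, 4, 5].

Area of each hull facet:
  f1: (p3, p0, p5) → 71.0685
  f2: (p4, p0, p5) → 45.2026
  f3: (p4, p3, p5) → 76.2429
  f4: (p1, p3, p0) → 9.4571
  f5: (p1, p4, p0) → 16.0625
  f6: (p1, p4, p3) → 33.2902
Σ area = 251.324

Check V−E+F: 5 − 9 + 6 = 2.

facets=6 area=251.324


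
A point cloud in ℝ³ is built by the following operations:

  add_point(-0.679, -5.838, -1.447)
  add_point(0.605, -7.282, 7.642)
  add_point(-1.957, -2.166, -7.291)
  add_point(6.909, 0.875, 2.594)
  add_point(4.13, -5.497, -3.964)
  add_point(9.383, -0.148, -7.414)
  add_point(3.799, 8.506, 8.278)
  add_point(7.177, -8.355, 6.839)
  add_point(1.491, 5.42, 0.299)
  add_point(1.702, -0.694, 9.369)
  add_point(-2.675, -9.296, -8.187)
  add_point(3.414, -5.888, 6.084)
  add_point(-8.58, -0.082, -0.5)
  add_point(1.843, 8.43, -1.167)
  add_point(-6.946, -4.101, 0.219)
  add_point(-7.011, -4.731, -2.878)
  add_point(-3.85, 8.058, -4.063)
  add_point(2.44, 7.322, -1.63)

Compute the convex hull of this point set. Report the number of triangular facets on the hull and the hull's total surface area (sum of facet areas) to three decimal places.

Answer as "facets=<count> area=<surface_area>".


facets=22 area=960.910

Points on the hull: [1, 2, 3, 5, 6, 7, 9, 10, 12, 13, 14, 15, 16] (13 of 18).

Area of each hull facet:
  f1: (p6, p9, p12) → 67.7013
  f2: (p16, p10, p12) → 66.5877
  f3: (p16, p6, p12) → 73.0817
  f4: (p1, p9, p12) → 47.6802
  f5: (p3, p6, p5) → 37.1340
  f6: (p2, p10, p5) → 40.0545
  f7: (p2, p16, p5) → 62.7014
  f8: (p2, p16, p10) → 12.6717
  f9: (p13, p6, p5) → 58.6297
  f10: (p13, p16, p5) → 40.2133
  f11: (p13, p16, p6) → 24.1097
  f12: (p14, p1, p12) → 18.9484
  f13: (p14, p1, p10) → 59.1197
  f14: (p7, p10, p5) → 117.2894
  f15: (p7, p1, p10) → 54.5291
  f16: (p7, p3, p5) → 50.0921
  f17: (p7, p1, p9) → 23.1262
  f18: (p7, p6, p9) → 36.7926
  f19: (p7, p3, p6) → 45.0785
  f20: (p15, p10, p12) → 9.5390
  f21: (p15, p14, p12) → 6.9500
  f22: (p15, p14, p10) → 8.8794
Σ area = 960.910

Euler: V−E+F = 13−33+22 = 2.


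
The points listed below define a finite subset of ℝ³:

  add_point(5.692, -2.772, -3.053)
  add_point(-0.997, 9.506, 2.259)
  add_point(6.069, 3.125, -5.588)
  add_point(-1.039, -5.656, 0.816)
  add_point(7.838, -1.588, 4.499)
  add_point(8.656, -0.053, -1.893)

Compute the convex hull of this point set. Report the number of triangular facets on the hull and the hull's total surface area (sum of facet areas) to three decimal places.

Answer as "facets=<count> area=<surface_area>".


facets=8 area=308.543

Hull vertices (6/6): indices [0, 1, 2, 3, 4, 5].

Triangle areas on the boundary:
  f1: (p4, p1, p3) → 71.9837
  f2: (p4, p1, p5) → 46.0021
  f3: (p2, p1, p3) → 76.9663
  f4: (p2, p1, p5) → 33.7007
  f5: (p0, p2, p3) → 22.2164
  f6: (p0, p2, p5) → 11.4296
  f7: (p0, p4, p3) → 32.3846
  f8: (p0, p4, p5) → 13.8594
Σ area = 308.543

Euler characteristic 6−12+8 = 2 ✓


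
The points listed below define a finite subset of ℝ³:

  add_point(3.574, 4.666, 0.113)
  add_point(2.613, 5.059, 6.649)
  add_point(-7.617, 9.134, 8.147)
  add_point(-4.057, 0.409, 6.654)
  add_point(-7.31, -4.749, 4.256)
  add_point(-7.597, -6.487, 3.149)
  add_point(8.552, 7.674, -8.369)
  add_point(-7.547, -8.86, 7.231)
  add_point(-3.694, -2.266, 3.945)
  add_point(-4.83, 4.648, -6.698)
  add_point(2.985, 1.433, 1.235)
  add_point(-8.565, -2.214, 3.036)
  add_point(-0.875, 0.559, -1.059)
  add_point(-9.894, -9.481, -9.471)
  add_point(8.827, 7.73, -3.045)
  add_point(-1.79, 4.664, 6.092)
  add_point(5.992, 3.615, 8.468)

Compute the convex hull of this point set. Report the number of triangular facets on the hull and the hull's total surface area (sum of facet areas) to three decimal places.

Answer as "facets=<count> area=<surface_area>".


Extreme-point indices: [2, 6, 7, 9, 10, 11, 13, 14, 16] — 9 of 17 on the boundary.

Triangle areas on the boundary:
  f1: (p16, p2, p14) → 91.9774
  f2: (p7, p16, p2) → 122.5261
  f3: (p9, p2, p13) → 111.4205
  f4: (p10, p7, p13) → 129.6635
  f5: (p10, p7, p16) → 64.4217
  f6: (p11, p2, p13) → 52.6147
  f7: (p11, p7, p13) → 57.4915
  f8: (p11, p7, p2) → 41.7562
  f9: (p6, p2, p14) → 45.4467
  f10: (p6, p9, p2) → 106.1491
  f11: (p6, p9, p13) → 91.2277
  f12: (p6, p10, p13) → 125.9350
  f13: (p6, p16, p14) → 14.5172
  f14: (p6, p10, p16) → 47.9419
Σ area = 1103.089

Euler: V−E+F = 9−21+14 = 2.

facets=14 area=1103.089


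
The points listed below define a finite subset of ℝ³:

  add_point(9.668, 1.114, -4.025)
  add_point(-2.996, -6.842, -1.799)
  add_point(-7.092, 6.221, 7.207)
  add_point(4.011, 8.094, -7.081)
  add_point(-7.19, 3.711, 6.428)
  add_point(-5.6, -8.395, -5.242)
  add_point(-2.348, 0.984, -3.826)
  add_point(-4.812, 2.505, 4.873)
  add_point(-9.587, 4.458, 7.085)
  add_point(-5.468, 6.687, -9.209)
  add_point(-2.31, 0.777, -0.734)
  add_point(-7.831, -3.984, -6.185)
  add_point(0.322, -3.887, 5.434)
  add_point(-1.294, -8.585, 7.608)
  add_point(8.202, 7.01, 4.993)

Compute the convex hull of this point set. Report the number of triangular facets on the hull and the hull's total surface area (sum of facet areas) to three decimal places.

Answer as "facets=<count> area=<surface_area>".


facets=14 area=1011.265

Extreme-point indices: [0, 2, 3, 5, 8, 9, 11, 13, 14] — 9 of 15 on the boundary.

Facet areas (half cross-product norm):
  f1: (p14, p13, p0) → 96.5164
  f2: (p5, p13, p8) → 102.3698
  f3: (p5, p13, p0) → 115.5128
  f4: (p5, p9, p0) → 121.7388
  f5: (p2, p9, p8) → 25.1874
  f6: (p2, p13, p8) → 23.6153
  f7: (p2, p14, p13) → 117.0287
  f8: (p3, p9, p0) → 39.2035
  f9: (p3, p14, p0) → 50.4217
  f10: (p3, p2, p9) → 80.4455
  f11: (p3, p2, p14) → 97.5428
  f12: (p11, p9, p8) → 86.7590
  f13: (p11, p5, p8) → 37.1543
  f14: (p11, p5, p9) → 17.7693
Σ area = 1011.265

Euler: V−E+F = 9−21+14 = 2.


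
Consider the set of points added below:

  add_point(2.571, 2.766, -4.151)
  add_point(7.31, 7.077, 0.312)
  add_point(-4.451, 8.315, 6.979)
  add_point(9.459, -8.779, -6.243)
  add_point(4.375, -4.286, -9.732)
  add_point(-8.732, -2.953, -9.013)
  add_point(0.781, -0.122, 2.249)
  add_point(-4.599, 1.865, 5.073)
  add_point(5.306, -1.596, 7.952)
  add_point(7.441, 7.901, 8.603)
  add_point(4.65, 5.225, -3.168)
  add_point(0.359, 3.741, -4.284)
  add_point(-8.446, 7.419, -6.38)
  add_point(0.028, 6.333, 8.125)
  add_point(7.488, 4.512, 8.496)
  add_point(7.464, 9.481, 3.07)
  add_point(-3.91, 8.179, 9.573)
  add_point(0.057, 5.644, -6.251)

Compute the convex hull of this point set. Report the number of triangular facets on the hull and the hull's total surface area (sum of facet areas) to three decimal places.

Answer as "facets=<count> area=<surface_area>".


Points on the hull: [1, 2, 3, 4, 5, 7, 8, 9, 10, 12, 14, 15, 16, 17] (14 of 18).

Per-facet area ½‖(b−a)×(c−a)‖:
  f1: (p8, p3, p5) → 153.7967
  f2: (p8, p14, p3) → 49.1014
  f3: (p8, p14, p16) → 39.1122
  f4: (p9, p16, p15) → 32.6840
  f5: (p9, p14, p16) → 19.3055
  f6: (p9, p15, p3) → 58.1535
  f7: (p9, p14, p3) → 24.4535
  f8: (p4, p3, p5) → 36.1137
  f9: (p12, p16, p5) → 85.0997
  f10: (p12, p4, p5) → 70.3667
  f11: (p12, p4, p17) → 41.4087
  f12: (p12, p17, p15) → 46.1427
  f13: (p7, p16, p5) → 35.7823
  f14: (p7, p8, p5) → 77.5508
  f15: (p7, p8, p16) → 42.3328
  f16: (p1, p17, p15) → 14.1151
  f17: (p1, p15, p3) → 14.9036
  f18: (p1, p4, p3) → 58.9234
  f19: (p2, p16, p15) → 16.5963
  f20: (p2, p12, p15) → 87.9650
  f21: (p2, p12, p16) → 2.6476
  f22: (p10, p4, p17) → 30.8446
  f23: (p10, p1, p17) → 7.1504
  f24: (p10, p1, p4) → 18.2034
Σ area = 1062.754

Euler: V−E+F = 14−36+24 = 2.

facets=24 area=1062.754


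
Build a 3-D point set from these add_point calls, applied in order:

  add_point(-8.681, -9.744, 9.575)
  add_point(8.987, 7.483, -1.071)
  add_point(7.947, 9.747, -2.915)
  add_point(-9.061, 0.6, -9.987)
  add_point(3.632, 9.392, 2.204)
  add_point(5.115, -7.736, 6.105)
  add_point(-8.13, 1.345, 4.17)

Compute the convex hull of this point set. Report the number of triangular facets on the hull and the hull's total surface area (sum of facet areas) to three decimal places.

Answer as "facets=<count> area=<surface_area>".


facets=10 area=872.044

7 of the 7 inputs are extreme points: [0, 1, 2, 3, 4, 5, 6].

Triangle areas on the boundary:
  f1: (p2, p1, p3) → 31.4769
  f2: (p5, p1, p3) → 175.1276
  f3: (p5, p0, p3) → 153.4129
  f4: (p6, p0, p3) → 80.9141
  f5: (p4, p2, p3) → 65.9099
  f6: (p4, p6, p3) → 102.0485
  f7: (p4, p2, p1) → 9.9841
  f8: (p4, p6, p0) → 71.1519
  f9: (p4, p5, p1) → 56.1286
  f10: (p4, p5, p0) → 125.8892
Σ area = 872.044

Check V−E+F: 7 − 15 + 10 = 2.


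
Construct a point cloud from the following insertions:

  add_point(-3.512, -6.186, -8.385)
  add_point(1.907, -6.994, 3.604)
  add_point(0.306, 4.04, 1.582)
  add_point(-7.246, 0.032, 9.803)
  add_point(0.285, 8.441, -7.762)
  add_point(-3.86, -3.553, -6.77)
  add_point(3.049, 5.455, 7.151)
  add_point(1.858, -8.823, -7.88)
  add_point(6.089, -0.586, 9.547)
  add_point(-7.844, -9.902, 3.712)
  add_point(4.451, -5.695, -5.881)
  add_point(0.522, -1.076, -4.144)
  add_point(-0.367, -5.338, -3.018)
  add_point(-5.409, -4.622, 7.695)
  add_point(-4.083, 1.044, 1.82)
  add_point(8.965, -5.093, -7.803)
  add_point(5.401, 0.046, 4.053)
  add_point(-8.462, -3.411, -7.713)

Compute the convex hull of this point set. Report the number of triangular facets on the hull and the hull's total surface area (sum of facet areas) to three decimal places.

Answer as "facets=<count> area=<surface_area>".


facets=18 area=1041.233

Hull vertices (11/18): indices [0, 1, 3, 4, 6, 7, 8, 9, 13, 15, 17].

Per-facet area ½‖(b−a)×(c−a)‖:
  f1: (p3, p4, p17) → 129.3316
  f2: (p0, p4, p17) → 41.7626
  f3: (p0, p4, p15) → 89.3048
  f4: (p6, p3, p4) → 91.2268
  f5: (p6, p8, p3) → 42.6338
  f6: (p6, p4, p15) → 120.1074
  f7: (p6, p8, p15) → 65.0683
  f8: (p9, p3, p17) → 76.6955
  f9: (p9, p0, p17) → 36.9843
  f10: (p13, p8, p3) → 33.4512
  f11: (p13, p9, p3) → 12.7690
  f12: (p13, p9, p8) → 32.9136
  f13: (p1, p8, p15) → 64.3215
  f14: (p1, p9, p8) → 39.5799
  f15: (p7, p0, p15) → 19.4785
  f16: (p7, p9, p0) → 39.9841
  f17: (p7, p1, p15) → 46.4966
  f18: (p7, p1, p9) → 59.1234
Σ area = 1041.233

Euler characteristic 11−27+18 = 2 ✓


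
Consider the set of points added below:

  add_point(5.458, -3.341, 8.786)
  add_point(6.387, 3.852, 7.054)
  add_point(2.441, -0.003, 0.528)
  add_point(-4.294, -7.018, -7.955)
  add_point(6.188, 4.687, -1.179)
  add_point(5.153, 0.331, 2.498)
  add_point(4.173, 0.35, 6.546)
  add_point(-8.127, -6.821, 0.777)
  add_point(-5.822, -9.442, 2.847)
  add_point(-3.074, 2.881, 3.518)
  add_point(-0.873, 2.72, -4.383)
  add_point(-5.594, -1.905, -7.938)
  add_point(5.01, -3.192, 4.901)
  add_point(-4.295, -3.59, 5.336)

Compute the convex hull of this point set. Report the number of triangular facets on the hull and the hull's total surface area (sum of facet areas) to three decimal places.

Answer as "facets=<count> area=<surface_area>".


Extreme-point indices: [0, 1, 3, 4, 7, 8, 9, 10, 11, 12, 13] — 11 of 14 on the boundary.

Facet areas (half cross-product norm):
  f1: (p13, p0, p1) → 38.5046
  f2: (p8, p3, p7) → 18.8553
  f3: (p8, p13, p7) → 12.8445
  f4: (p8, p13, p0) → 31.4583
  f5: (p11, p3, p7) → 24.9726
  f6: (p9, p13, p1) → 34.1864
  f7: (p9, p13, p7) → 21.4668
  f8: (p9, p11, p7) → 55.2459
  f9: (p9, p11, p10) → 29.3674
  f10: (p12, p8, p0) → 24.0746
  f11: (p12, p8, p3) → 70.6561
  f12: (p4, p11, p3) → 38.7372
  f13: (p4, p11, p10) → 13.2944
  f14: (p4, p12, p3) → 79.6710
  f15: (p4, p9, p1) → 39.1900
  f16: (p4, p9, p10) → 32.4216
  f17: (p4, p0, p1) → 29.1829
  f18: (p4, p12, p0) → 15.4058
Σ area = 609.535

Check V−E+F: 11 − 27 + 18 = 2.

facets=18 area=609.535
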